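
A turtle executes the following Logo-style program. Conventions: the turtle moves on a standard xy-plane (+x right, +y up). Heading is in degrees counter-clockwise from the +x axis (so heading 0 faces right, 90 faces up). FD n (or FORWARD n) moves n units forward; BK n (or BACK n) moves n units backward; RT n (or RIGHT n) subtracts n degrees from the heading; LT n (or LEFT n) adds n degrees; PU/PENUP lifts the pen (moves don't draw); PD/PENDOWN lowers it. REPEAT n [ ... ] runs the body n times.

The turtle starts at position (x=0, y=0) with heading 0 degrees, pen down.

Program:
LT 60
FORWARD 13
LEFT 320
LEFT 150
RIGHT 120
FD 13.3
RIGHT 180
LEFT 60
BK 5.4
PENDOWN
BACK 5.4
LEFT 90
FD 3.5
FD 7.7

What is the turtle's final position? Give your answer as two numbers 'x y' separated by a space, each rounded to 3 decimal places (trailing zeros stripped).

Answer: 21.88 35.426

Derivation:
Executing turtle program step by step:
Start: pos=(0,0), heading=0, pen down
LT 60: heading 0 -> 60
FD 13: (0,0) -> (6.5,11.258) [heading=60, draw]
LT 320: heading 60 -> 20
LT 150: heading 20 -> 170
RT 120: heading 170 -> 50
FD 13.3: (6.5,11.258) -> (15.049,21.447) [heading=50, draw]
RT 180: heading 50 -> 230
LT 60: heading 230 -> 290
BK 5.4: (15.049,21.447) -> (13.202,26.521) [heading=290, draw]
PD: pen down
BK 5.4: (13.202,26.521) -> (11.355,31.595) [heading=290, draw]
LT 90: heading 290 -> 20
FD 3.5: (11.355,31.595) -> (14.644,32.792) [heading=20, draw]
FD 7.7: (14.644,32.792) -> (21.88,35.426) [heading=20, draw]
Final: pos=(21.88,35.426), heading=20, 6 segment(s) drawn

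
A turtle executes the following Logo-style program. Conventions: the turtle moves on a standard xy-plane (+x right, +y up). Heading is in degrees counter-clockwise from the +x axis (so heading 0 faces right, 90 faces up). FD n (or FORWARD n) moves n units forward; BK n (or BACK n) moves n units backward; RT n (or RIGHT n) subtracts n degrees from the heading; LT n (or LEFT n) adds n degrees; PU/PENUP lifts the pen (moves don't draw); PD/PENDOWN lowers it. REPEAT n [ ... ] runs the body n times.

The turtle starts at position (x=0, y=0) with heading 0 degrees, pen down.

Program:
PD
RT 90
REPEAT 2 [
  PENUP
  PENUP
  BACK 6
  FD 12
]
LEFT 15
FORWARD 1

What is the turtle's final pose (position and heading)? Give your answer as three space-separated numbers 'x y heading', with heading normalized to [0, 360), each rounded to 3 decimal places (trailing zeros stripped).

Answer: 0.259 -12.966 285

Derivation:
Executing turtle program step by step:
Start: pos=(0,0), heading=0, pen down
PD: pen down
RT 90: heading 0 -> 270
REPEAT 2 [
  -- iteration 1/2 --
  PU: pen up
  PU: pen up
  BK 6: (0,0) -> (0,6) [heading=270, move]
  FD 12: (0,6) -> (0,-6) [heading=270, move]
  -- iteration 2/2 --
  PU: pen up
  PU: pen up
  BK 6: (0,-6) -> (0,0) [heading=270, move]
  FD 12: (0,0) -> (0,-12) [heading=270, move]
]
LT 15: heading 270 -> 285
FD 1: (0,-12) -> (0.259,-12.966) [heading=285, move]
Final: pos=(0.259,-12.966), heading=285, 0 segment(s) drawn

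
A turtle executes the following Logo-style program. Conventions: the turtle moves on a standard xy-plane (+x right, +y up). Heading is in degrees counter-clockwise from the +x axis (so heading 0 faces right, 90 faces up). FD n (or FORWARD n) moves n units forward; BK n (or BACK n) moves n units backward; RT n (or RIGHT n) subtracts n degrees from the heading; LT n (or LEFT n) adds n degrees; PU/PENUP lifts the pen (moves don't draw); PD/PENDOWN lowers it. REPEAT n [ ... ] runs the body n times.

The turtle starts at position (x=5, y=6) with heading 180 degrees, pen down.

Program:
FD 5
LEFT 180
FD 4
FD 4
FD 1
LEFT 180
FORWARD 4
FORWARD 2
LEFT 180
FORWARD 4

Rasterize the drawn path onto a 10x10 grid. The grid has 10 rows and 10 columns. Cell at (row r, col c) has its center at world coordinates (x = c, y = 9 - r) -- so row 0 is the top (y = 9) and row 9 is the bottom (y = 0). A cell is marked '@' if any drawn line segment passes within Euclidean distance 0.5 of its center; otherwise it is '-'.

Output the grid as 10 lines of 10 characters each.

Segment 0: (5,6) -> (0,6)
Segment 1: (0,6) -> (4,6)
Segment 2: (4,6) -> (8,6)
Segment 3: (8,6) -> (9,6)
Segment 4: (9,6) -> (5,6)
Segment 5: (5,6) -> (3,6)
Segment 6: (3,6) -> (7,6)

Answer: ----------
----------
----------
@@@@@@@@@@
----------
----------
----------
----------
----------
----------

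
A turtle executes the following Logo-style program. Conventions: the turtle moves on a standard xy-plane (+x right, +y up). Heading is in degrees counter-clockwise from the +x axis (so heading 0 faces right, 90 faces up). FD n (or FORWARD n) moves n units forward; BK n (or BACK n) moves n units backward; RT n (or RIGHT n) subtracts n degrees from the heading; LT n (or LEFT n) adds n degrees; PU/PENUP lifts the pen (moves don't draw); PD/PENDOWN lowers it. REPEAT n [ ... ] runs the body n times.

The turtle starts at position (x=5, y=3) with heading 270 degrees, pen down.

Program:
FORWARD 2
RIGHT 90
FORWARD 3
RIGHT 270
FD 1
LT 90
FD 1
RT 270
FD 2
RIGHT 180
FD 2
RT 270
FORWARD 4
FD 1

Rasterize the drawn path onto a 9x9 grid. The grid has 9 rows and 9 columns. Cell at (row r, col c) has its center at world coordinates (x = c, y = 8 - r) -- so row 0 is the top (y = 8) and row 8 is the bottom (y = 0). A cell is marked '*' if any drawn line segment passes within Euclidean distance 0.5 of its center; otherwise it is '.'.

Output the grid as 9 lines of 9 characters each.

Answer: .........
.........
.........
.........
.........
.....*...
...*.*...
..****...
..*******

Derivation:
Segment 0: (5,3) -> (5,1)
Segment 1: (5,1) -> (2,1)
Segment 2: (2,1) -> (2,0)
Segment 3: (2,0) -> (3,0)
Segment 4: (3,0) -> (3,2)
Segment 5: (3,2) -> (3,0)
Segment 6: (3,0) -> (7,0)
Segment 7: (7,0) -> (8,0)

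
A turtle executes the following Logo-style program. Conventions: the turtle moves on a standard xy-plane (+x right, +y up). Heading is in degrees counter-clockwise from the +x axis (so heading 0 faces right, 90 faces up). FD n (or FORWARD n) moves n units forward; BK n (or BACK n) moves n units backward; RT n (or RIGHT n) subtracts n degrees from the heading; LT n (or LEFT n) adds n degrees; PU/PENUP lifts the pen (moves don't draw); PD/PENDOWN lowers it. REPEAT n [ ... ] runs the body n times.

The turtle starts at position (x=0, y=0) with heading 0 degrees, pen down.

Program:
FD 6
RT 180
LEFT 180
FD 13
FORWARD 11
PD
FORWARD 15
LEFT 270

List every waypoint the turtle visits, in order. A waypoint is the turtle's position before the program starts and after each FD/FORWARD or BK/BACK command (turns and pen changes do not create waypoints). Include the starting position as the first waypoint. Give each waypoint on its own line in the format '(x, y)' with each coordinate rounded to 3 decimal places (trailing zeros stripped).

Answer: (0, 0)
(6, 0)
(19, 0)
(30, 0)
(45, 0)

Derivation:
Executing turtle program step by step:
Start: pos=(0,0), heading=0, pen down
FD 6: (0,0) -> (6,0) [heading=0, draw]
RT 180: heading 0 -> 180
LT 180: heading 180 -> 0
FD 13: (6,0) -> (19,0) [heading=0, draw]
FD 11: (19,0) -> (30,0) [heading=0, draw]
PD: pen down
FD 15: (30,0) -> (45,0) [heading=0, draw]
LT 270: heading 0 -> 270
Final: pos=(45,0), heading=270, 4 segment(s) drawn
Waypoints (5 total):
(0, 0)
(6, 0)
(19, 0)
(30, 0)
(45, 0)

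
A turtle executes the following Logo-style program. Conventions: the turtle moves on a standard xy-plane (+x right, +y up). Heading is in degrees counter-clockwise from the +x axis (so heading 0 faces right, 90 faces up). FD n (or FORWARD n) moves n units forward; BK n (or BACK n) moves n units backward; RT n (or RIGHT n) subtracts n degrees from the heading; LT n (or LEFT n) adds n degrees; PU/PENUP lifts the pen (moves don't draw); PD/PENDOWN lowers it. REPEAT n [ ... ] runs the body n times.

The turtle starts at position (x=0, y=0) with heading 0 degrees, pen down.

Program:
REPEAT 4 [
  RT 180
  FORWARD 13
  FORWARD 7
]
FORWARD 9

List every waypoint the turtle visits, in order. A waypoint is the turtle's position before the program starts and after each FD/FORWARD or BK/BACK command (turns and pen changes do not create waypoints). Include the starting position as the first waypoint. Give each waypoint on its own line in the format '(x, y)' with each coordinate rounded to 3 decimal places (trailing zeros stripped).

Executing turtle program step by step:
Start: pos=(0,0), heading=0, pen down
REPEAT 4 [
  -- iteration 1/4 --
  RT 180: heading 0 -> 180
  FD 13: (0,0) -> (-13,0) [heading=180, draw]
  FD 7: (-13,0) -> (-20,0) [heading=180, draw]
  -- iteration 2/4 --
  RT 180: heading 180 -> 0
  FD 13: (-20,0) -> (-7,0) [heading=0, draw]
  FD 7: (-7,0) -> (0,0) [heading=0, draw]
  -- iteration 3/4 --
  RT 180: heading 0 -> 180
  FD 13: (0,0) -> (-13,0) [heading=180, draw]
  FD 7: (-13,0) -> (-20,0) [heading=180, draw]
  -- iteration 4/4 --
  RT 180: heading 180 -> 0
  FD 13: (-20,0) -> (-7,0) [heading=0, draw]
  FD 7: (-7,0) -> (0,0) [heading=0, draw]
]
FD 9: (0,0) -> (9,0) [heading=0, draw]
Final: pos=(9,0), heading=0, 9 segment(s) drawn
Waypoints (10 total):
(0, 0)
(-13, 0)
(-20, 0)
(-7, 0)
(0, 0)
(-13, 0)
(-20, 0)
(-7, 0)
(0, 0)
(9, 0)

Answer: (0, 0)
(-13, 0)
(-20, 0)
(-7, 0)
(0, 0)
(-13, 0)
(-20, 0)
(-7, 0)
(0, 0)
(9, 0)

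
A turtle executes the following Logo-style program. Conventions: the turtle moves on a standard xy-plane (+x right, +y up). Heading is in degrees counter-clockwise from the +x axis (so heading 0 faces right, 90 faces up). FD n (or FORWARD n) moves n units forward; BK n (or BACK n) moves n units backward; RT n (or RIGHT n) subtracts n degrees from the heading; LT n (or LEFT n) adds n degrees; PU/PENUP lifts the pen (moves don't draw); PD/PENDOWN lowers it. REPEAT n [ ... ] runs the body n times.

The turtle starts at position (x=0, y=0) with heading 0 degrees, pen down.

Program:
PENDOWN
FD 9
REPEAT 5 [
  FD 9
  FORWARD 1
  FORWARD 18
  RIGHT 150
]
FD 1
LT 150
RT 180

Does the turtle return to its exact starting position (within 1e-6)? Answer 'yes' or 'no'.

Answer: no

Derivation:
Executing turtle program step by step:
Start: pos=(0,0), heading=0, pen down
PD: pen down
FD 9: (0,0) -> (9,0) [heading=0, draw]
REPEAT 5 [
  -- iteration 1/5 --
  FD 9: (9,0) -> (18,0) [heading=0, draw]
  FD 1: (18,0) -> (19,0) [heading=0, draw]
  FD 18: (19,0) -> (37,0) [heading=0, draw]
  RT 150: heading 0 -> 210
  -- iteration 2/5 --
  FD 9: (37,0) -> (29.206,-4.5) [heading=210, draw]
  FD 1: (29.206,-4.5) -> (28.34,-5) [heading=210, draw]
  FD 18: (28.34,-5) -> (12.751,-14) [heading=210, draw]
  RT 150: heading 210 -> 60
  -- iteration 3/5 --
  FD 9: (12.751,-14) -> (17.251,-6.206) [heading=60, draw]
  FD 1: (17.251,-6.206) -> (17.751,-5.34) [heading=60, draw]
  FD 18: (17.751,-5.34) -> (26.751,10.249) [heading=60, draw]
  RT 150: heading 60 -> 270
  -- iteration 4/5 --
  FD 9: (26.751,10.249) -> (26.751,1.249) [heading=270, draw]
  FD 1: (26.751,1.249) -> (26.751,0.249) [heading=270, draw]
  FD 18: (26.751,0.249) -> (26.751,-17.751) [heading=270, draw]
  RT 150: heading 270 -> 120
  -- iteration 5/5 --
  FD 9: (26.751,-17.751) -> (22.251,-9.957) [heading=120, draw]
  FD 1: (22.251,-9.957) -> (21.751,-9.091) [heading=120, draw]
  FD 18: (21.751,-9.091) -> (12.751,6.497) [heading=120, draw]
  RT 150: heading 120 -> 330
]
FD 1: (12.751,6.497) -> (13.617,5.997) [heading=330, draw]
LT 150: heading 330 -> 120
RT 180: heading 120 -> 300
Final: pos=(13.617,5.997), heading=300, 17 segment(s) drawn

Start position: (0, 0)
Final position: (13.617, 5.997)
Distance = 14.88; >= 1e-6 -> NOT closed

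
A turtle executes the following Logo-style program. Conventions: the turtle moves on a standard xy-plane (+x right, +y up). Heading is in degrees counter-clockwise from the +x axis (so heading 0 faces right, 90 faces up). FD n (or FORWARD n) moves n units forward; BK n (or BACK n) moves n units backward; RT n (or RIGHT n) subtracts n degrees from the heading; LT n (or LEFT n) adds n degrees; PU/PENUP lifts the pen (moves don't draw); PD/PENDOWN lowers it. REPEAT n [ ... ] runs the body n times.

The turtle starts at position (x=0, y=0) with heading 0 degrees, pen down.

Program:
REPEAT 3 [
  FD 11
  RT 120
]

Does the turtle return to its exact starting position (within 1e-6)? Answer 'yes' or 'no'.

Answer: yes

Derivation:
Executing turtle program step by step:
Start: pos=(0,0), heading=0, pen down
REPEAT 3 [
  -- iteration 1/3 --
  FD 11: (0,0) -> (11,0) [heading=0, draw]
  RT 120: heading 0 -> 240
  -- iteration 2/3 --
  FD 11: (11,0) -> (5.5,-9.526) [heading=240, draw]
  RT 120: heading 240 -> 120
  -- iteration 3/3 --
  FD 11: (5.5,-9.526) -> (0,0) [heading=120, draw]
  RT 120: heading 120 -> 0
]
Final: pos=(0,0), heading=0, 3 segment(s) drawn

Start position: (0, 0)
Final position: (0, 0)
Distance = 0; < 1e-6 -> CLOSED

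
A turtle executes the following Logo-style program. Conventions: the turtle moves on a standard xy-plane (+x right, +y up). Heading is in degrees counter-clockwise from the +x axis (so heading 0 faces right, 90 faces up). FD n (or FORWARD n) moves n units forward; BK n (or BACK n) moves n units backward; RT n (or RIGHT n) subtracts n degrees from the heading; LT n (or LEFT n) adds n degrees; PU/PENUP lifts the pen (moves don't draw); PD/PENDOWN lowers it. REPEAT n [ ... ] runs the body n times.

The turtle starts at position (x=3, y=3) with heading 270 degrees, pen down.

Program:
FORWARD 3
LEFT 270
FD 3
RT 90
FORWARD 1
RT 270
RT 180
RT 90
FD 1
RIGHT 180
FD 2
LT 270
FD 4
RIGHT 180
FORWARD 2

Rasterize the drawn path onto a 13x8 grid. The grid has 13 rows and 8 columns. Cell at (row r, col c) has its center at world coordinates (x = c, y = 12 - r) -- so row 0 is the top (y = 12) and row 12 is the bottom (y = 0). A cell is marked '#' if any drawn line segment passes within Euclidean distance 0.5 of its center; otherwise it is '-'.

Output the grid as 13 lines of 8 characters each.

Segment 0: (3,3) -> (3,0)
Segment 1: (3,0) -> (-0,0)
Segment 2: (-0,0) -> (-0,1)
Segment 3: (-0,1) -> (-0,0)
Segment 4: (-0,0) -> (-0,2)
Segment 5: (-0,2) -> (4,2)
Segment 6: (4,2) -> (2,2)

Answer: --------
--------
--------
--------
--------
--------
--------
--------
--------
---#----
#####---
#--#----
####----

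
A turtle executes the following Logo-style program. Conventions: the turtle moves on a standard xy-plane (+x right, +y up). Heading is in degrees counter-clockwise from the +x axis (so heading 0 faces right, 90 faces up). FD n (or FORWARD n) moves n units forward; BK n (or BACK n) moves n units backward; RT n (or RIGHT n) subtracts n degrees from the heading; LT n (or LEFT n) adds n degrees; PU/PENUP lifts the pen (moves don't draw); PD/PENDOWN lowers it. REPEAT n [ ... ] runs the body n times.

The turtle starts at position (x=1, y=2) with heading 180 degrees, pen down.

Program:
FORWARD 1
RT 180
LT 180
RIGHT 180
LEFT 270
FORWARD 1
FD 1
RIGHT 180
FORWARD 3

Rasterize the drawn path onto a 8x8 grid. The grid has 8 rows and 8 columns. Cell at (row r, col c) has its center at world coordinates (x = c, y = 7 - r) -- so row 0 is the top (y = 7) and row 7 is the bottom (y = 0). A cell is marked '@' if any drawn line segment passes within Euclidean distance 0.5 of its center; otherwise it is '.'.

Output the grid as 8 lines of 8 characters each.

Segment 0: (1,2) -> (0,2)
Segment 1: (0,2) -> (-0,1)
Segment 2: (-0,1) -> (-0,0)
Segment 3: (-0,0) -> (-0,3)

Answer: ........
........
........
........
@.......
@@......
@.......
@.......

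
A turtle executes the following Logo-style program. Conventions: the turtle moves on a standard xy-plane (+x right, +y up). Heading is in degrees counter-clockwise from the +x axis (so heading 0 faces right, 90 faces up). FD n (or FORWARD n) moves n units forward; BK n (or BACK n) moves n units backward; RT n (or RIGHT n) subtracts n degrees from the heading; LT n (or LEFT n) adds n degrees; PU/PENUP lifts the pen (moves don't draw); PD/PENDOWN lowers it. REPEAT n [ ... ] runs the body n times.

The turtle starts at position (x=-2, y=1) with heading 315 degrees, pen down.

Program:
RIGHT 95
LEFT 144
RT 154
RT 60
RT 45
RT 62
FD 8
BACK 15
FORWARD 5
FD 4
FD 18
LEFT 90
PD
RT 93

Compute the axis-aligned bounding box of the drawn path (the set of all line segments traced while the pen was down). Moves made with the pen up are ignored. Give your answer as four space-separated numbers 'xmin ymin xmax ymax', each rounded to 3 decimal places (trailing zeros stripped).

Answer: -7.119 -3.774 12.627 14.64

Derivation:
Executing turtle program step by step:
Start: pos=(-2,1), heading=315, pen down
RT 95: heading 315 -> 220
LT 144: heading 220 -> 4
RT 154: heading 4 -> 210
RT 60: heading 210 -> 150
RT 45: heading 150 -> 105
RT 62: heading 105 -> 43
FD 8: (-2,1) -> (3.851,6.456) [heading=43, draw]
BK 15: (3.851,6.456) -> (-7.119,-3.774) [heading=43, draw]
FD 5: (-7.119,-3.774) -> (-3.463,-0.364) [heading=43, draw]
FD 4: (-3.463,-0.364) -> (-0.537,2.364) [heading=43, draw]
FD 18: (-0.537,2.364) -> (12.627,14.64) [heading=43, draw]
LT 90: heading 43 -> 133
PD: pen down
RT 93: heading 133 -> 40
Final: pos=(12.627,14.64), heading=40, 5 segment(s) drawn

Segment endpoints: x in {-7.119, -3.463, -2, -0.537, 3.851, 12.627}, y in {-3.774, -0.364, 1, 2.364, 6.456, 14.64}
xmin=-7.119, ymin=-3.774, xmax=12.627, ymax=14.64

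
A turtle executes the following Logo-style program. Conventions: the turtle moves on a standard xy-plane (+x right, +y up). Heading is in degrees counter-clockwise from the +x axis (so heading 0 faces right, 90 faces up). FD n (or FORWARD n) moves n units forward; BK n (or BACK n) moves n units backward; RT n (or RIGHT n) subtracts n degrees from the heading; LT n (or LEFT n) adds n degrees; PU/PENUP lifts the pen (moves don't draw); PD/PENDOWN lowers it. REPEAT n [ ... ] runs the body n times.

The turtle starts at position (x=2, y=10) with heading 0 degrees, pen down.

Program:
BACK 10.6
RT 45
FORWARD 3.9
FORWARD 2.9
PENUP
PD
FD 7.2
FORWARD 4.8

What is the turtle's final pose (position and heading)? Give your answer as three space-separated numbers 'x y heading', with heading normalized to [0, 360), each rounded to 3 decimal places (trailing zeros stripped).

Answer: 4.694 -3.294 315

Derivation:
Executing turtle program step by step:
Start: pos=(2,10), heading=0, pen down
BK 10.6: (2,10) -> (-8.6,10) [heading=0, draw]
RT 45: heading 0 -> 315
FD 3.9: (-8.6,10) -> (-5.842,7.242) [heading=315, draw]
FD 2.9: (-5.842,7.242) -> (-3.792,5.192) [heading=315, draw]
PU: pen up
PD: pen down
FD 7.2: (-3.792,5.192) -> (1.299,0.101) [heading=315, draw]
FD 4.8: (1.299,0.101) -> (4.694,-3.294) [heading=315, draw]
Final: pos=(4.694,-3.294), heading=315, 5 segment(s) drawn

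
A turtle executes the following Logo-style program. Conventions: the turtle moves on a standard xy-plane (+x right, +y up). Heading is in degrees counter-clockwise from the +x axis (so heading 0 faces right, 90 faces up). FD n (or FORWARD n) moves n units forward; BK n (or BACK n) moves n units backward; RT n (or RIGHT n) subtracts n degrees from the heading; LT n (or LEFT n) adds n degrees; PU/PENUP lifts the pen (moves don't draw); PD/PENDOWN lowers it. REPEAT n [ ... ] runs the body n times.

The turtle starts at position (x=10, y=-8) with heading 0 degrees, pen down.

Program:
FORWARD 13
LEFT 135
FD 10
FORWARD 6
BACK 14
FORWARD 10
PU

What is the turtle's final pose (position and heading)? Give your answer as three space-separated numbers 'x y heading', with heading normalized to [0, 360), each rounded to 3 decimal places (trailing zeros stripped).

Executing turtle program step by step:
Start: pos=(10,-8), heading=0, pen down
FD 13: (10,-8) -> (23,-8) [heading=0, draw]
LT 135: heading 0 -> 135
FD 10: (23,-8) -> (15.929,-0.929) [heading=135, draw]
FD 6: (15.929,-0.929) -> (11.686,3.314) [heading=135, draw]
BK 14: (11.686,3.314) -> (21.586,-6.586) [heading=135, draw]
FD 10: (21.586,-6.586) -> (14.515,0.485) [heading=135, draw]
PU: pen up
Final: pos=(14.515,0.485), heading=135, 5 segment(s) drawn

Answer: 14.515 0.485 135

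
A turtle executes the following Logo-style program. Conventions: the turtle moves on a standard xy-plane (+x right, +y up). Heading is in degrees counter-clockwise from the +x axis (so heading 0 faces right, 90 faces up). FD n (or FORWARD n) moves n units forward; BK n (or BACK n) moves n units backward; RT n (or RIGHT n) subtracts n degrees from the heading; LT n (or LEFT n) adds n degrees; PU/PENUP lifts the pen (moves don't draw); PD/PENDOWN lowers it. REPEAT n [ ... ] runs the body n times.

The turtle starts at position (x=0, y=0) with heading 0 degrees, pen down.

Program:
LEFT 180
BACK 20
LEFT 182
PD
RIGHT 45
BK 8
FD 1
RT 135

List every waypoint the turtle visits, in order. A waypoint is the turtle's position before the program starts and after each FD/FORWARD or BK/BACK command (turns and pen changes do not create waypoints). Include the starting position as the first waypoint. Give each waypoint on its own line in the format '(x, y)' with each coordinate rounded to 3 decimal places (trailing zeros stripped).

Executing turtle program step by step:
Start: pos=(0,0), heading=0, pen down
LT 180: heading 0 -> 180
BK 20: (0,0) -> (20,0) [heading=180, draw]
LT 182: heading 180 -> 2
PD: pen down
RT 45: heading 2 -> 317
BK 8: (20,0) -> (14.149,5.456) [heading=317, draw]
FD 1: (14.149,5.456) -> (14.881,4.774) [heading=317, draw]
RT 135: heading 317 -> 182
Final: pos=(14.881,4.774), heading=182, 3 segment(s) drawn
Waypoints (4 total):
(0, 0)
(20, 0)
(14.149, 5.456)
(14.881, 4.774)

Answer: (0, 0)
(20, 0)
(14.149, 5.456)
(14.881, 4.774)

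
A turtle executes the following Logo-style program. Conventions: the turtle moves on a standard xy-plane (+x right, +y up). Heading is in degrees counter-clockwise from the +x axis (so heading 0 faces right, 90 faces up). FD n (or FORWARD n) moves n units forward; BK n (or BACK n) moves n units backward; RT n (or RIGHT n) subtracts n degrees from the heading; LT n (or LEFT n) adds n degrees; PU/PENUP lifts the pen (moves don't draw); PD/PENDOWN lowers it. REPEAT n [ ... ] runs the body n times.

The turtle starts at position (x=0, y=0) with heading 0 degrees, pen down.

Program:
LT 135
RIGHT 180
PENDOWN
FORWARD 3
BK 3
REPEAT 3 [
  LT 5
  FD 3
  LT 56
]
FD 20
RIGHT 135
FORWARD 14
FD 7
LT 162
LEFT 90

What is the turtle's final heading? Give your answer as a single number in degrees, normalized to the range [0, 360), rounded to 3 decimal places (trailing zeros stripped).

Executing turtle program step by step:
Start: pos=(0,0), heading=0, pen down
LT 135: heading 0 -> 135
RT 180: heading 135 -> 315
PD: pen down
FD 3: (0,0) -> (2.121,-2.121) [heading=315, draw]
BK 3: (2.121,-2.121) -> (0,0) [heading=315, draw]
REPEAT 3 [
  -- iteration 1/3 --
  LT 5: heading 315 -> 320
  FD 3: (0,0) -> (2.298,-1.928) [heading=320, draw]
  LT 56: heading 320 -> 16
  -- iteration 2/3 --
  LT 5: heading 16 -> 21
  FD 3: (2.298,-1.928) -> (5.099,-0.853) [heading=21, draw]
  LT 56: heading 21 -> 77
  -- iteration 3/3 --
  LT 5: heading 77 -> 82
  FD 3: (5.099,-0.853) -> (5.516,2.118) [heading=82, draw]
  LT 56: heading 82 -> 138
]
FD 20: (5.516,2.118) -> (-9.347,15.5) [heading=138, draw]
RT 135: heading 138 -> 3
FD 14: (-9.347,15.5) -> (4.634,16.233) [heading=3, draw]
FD 7: (4.634,16.233) -> (11.625,16.599) [heading=3, draw]
LT 162: heading 3 -> 165
LT 90: heading 165 -> 255
Final: pos=(11.625,16.599), heading=255, 8 segment(s) drawn

Answer: 255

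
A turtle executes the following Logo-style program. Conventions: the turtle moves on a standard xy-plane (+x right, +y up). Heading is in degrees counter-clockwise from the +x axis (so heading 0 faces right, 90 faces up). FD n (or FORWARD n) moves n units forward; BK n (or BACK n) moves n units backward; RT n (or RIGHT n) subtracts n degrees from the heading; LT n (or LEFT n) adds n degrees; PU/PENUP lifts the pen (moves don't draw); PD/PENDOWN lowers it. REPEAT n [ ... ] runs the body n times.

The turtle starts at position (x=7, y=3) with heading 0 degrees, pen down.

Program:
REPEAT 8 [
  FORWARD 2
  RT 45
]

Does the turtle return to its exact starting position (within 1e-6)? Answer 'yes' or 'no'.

Answer: yes

Derivation:
Executing turtle program step by step:
Start: pos=(7,3), heading=0, pen down
REPEAT 8 [
  -- iteration 1/8 --
  FD 2: (7,3) -> (9,3) [heading=0, draw]
  RT 45: heading 0 -> 315
  -- iteration 2/8 --
  FD 2: (9,3) -> (10.414,1.586) [heading=315, draw]
  RT 45: heading 315 -> 270
  -- iteration 3/8 --
  FD 2: (10.414,1.586) -> (10.414,-0.414) [heading=270, draw]
  RT 45: heading 270 -> 225
  -- iteration 4/8 --
  FD 2: (10.414,-0.414) -> (9,-1.828) [heading=225, draw]
  RT 45: heading 225 -> 180
  -- iteration 5/8 --
  FD 2: (9,-1.828) -> (7,-1.828) [heading=180, draw]
  RT 45: heading 180 -> 135
  -- iteration 6/8 --
  FD 2: (7,-1.828) -> (5.586,-0.414) [heading=135, draw]
  RT 45: heading 135 -> 90
  -- iteration 7/8 --
  FD 2: (5.586,-0.414) -> (5.586,1.586) [heading=90, draw]
  RT 45: heading 90 -> 45
  -- iteration 8/8 --
  FD 2: (5.586,1.586) -> (7,3) [heading=45, draw]
  RT 45: heading 45 -> 0
]
Final: pos=(7,3), heading=0, 8 segment(s) drawn

Start position: (7, 3)
Final position: (7, 3)
Distance = 0; < 1e-6 -> CLOSED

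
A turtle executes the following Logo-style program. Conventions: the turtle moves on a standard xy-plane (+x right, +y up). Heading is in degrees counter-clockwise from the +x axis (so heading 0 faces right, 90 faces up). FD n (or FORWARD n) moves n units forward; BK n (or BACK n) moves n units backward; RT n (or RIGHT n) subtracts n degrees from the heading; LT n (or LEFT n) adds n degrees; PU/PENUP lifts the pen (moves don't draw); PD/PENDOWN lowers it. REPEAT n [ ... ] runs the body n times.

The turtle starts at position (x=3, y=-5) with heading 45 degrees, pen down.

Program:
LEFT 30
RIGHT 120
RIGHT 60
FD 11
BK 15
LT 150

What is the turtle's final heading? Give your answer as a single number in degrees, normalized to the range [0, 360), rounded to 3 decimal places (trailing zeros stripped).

Answer: 45

Derivation:
Executing turtle program step by step:
Start: pos=(3,-5), heading=45, pen down
LT 30: heading 45 -> 75
RT 120: heading 75 -> 315
RT 60: heading 315 -> 255
FD 11: (3,-5) -> (0.153,-15.625) [heading=255, draw]
BK 15: (0.153,-15.625) -> (4.035,-1.136) [heading=255, draw]
LT 150: heading 255 -> 45
Final: pos=(4.035,-1.136), heading=45, 2 segment(s) drawn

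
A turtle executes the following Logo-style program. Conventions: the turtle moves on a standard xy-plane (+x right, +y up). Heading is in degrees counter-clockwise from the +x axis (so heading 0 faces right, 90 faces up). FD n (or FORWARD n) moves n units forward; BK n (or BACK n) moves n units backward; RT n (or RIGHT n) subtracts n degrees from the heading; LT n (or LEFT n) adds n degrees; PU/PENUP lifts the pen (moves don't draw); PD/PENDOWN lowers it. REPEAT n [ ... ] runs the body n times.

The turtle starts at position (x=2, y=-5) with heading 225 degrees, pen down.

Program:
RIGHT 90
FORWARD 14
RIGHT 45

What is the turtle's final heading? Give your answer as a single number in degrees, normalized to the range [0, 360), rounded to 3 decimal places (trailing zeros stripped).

Answer: 90

Derivation:
Executing turtle program step by step:
Start: pos=(2,-5), heading=225, pen down
RT 90: heading 225 -> 135
FD 14: (2,-5) -> (-7.899,4.899) [heading=135, draw]
RT 45: heading 135 -> 90
Final: pos=(-7.899,4.899), heading=90, 1 segment(s) drawn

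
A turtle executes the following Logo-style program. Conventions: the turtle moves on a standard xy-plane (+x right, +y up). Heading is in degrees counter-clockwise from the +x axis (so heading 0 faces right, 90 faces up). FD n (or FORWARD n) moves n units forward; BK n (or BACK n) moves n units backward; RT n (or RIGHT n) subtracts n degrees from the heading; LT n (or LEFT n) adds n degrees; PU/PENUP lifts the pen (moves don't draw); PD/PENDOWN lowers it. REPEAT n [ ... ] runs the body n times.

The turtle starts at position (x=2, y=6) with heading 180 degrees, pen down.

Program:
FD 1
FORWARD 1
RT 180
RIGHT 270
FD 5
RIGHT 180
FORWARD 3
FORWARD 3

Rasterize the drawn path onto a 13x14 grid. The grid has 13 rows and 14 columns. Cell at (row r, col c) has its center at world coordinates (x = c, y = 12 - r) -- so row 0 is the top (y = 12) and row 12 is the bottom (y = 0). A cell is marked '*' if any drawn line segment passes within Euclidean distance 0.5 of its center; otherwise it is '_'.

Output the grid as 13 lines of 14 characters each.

Segment 0: (2,6) -> (1,6)
Segment 1: (1,6) -> (0,6)
Segment 2: (0,6) -> (-0,11)
Segment 3: (-0,11) -> (0,8)
Segment 4: (0,8) -> (0,5)

Answer: ______________
*_____________
*_____________
*_____________
*_____________
*_____________
***___________
*_____________
______________
______________
______________
______________
______________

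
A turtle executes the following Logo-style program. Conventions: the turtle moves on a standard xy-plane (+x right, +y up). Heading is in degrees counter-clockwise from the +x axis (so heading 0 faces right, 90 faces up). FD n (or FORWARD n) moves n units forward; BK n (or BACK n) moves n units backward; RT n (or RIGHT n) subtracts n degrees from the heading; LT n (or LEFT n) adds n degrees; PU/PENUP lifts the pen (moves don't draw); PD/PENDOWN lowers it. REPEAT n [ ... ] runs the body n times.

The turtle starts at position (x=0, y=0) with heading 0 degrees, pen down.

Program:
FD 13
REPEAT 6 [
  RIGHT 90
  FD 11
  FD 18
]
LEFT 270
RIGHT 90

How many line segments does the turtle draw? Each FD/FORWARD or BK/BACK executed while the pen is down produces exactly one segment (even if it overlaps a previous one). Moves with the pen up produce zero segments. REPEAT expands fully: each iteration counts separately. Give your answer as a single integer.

Answer: 13

Derivation:
Executing turtle program step by step:
Start: pos=(0,0), heading=0, pen down
FD 13: (0,0) -> (13,0) [heading=0, draw]
REPEAT 6 [
  -- iteration 1/6 --
  RT 90: heading 0 -> 270
  FD 11: (13,0) -> (13,-11) [heading=270, draw]
  FD 18: (13,-11) -> (13,-29) [heading=270, draw]
  -- iteration 2/6 --
  RT 90: heading 270 -> 180
  FD 11: (13,-29) -> (2,-29) [heading=180, draw]
  FD 18: (2,-29) -> (-16,-29) [heading=180, draw]
  -- iteration 3/6 --
  RT 90: heading 180 -> 90
  FD 11: (-16,-29) -> (-16,-18) [heading=90, draw]
  FD 18: (-16,-18) -> (-16,0) [heading=90, draw]
  -- iteration 4/6 --
  RT 90: heading 90 -> 0
  FD 11: (-16,0) -> (-5,0) [heading=0, draw]
  FD 18: (-5,0) -> (13,0) [heading=0, draw]
  -- iteration 5/6 --
  RT 90: heading 0 -> 270
  FD 11: (13,0) -> (13,-11) [heading=270, draw]
  FD 18: (13,-11) -> (13,-29) [heading=270, draw]
  -- iteration 6/6 --
  RT 90: heading 270 -> 180
  FD 11: (13,-29) -> (2,-29) [heading=180, draw]
  FD 18: (2,-29) -> (-16,-29) [heading=180, draw]
]
LT 270: heading 180 -> 90
RT 90: heading 90 -> 0
Final: pos=(-16,-29), heading=0, 13 segment(s) drawn
Segments drawn: 13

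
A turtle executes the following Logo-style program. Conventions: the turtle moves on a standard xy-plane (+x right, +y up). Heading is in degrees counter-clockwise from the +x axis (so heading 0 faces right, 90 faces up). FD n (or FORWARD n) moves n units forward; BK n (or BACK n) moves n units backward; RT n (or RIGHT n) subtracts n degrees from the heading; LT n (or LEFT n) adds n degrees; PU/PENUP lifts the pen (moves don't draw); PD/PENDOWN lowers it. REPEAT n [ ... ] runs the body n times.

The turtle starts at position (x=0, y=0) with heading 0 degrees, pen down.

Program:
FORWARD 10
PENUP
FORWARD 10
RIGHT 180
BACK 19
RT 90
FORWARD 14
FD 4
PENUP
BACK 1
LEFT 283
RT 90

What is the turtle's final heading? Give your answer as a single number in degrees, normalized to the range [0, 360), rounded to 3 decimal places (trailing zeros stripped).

Answer: 283

Derivation:
Executing turtle program step by step:
Start: pos=(0,0), heading=0, pen down
FD 10: (0,0) -> (10,0) [heading=0, draw]
PU: pen up
FD 10: (10,0) -> (20,0) [heading=0, move]
RT 180: heading 0 -> 180
BK 19: (20,0) -> (39,0) [heading=180, move]
RT 90: heading 180 -> 90
FD 14: (39,0) -> (39,14) [heading=90, move]
FD 4: (39,14) -> (39,18) [heading=90, move]
PU: pen up
BK 1: (39,18) -> (39,17) [heading=90, move]
LT 283: heading 90 -> 13
RT 90: heading 13 -> 283
Final: pos=(39,17), heading=283, 1 segment(s) drawn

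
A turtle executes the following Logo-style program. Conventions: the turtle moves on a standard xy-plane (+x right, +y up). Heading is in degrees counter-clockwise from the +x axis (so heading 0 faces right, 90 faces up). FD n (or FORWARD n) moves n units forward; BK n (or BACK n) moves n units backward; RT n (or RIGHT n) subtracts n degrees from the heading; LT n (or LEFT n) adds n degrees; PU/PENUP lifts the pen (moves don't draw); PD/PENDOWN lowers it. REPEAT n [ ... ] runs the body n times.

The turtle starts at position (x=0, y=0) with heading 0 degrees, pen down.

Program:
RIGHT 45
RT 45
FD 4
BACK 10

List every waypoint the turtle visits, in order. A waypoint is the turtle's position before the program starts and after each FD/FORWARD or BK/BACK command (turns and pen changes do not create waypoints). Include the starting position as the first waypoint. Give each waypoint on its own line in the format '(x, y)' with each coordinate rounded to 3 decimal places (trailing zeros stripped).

Executing turtle program step by step:
Start: pos=(0,0), heading=0, pen down
RT 45: heading 0 -> 315
RT 45: heading 315 -> 270
FD 4: (0,0) -> (0,-4) [heading=270, draw]
BK 10: (0,-4) -> (0,6) [heading=270, draw]
Final: pos=(0,6), heading=270, 2 segment(s) drawn
Waypoints (3 total):
(0, 0)
(0, -4)
(0, 6)

Answer: (0, 0)
(0, -4)
(0, 6)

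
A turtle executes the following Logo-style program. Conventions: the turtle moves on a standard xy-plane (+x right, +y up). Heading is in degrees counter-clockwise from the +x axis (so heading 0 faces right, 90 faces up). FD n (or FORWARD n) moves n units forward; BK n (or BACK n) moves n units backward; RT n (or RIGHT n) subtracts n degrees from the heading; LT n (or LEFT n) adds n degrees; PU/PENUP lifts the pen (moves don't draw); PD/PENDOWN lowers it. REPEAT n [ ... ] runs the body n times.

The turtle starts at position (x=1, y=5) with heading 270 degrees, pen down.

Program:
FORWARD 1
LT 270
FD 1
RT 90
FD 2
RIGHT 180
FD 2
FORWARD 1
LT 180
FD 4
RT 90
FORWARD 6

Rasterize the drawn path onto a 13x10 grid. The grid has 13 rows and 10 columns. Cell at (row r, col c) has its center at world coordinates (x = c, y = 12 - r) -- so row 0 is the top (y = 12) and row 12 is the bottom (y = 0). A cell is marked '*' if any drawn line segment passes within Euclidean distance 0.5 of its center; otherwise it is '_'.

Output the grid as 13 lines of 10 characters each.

Segment 0: (1,5) -> (1,4)
Segment 1: (1,4) -> (-0,4)
Segment 2: (-0,4) -> (0,6)
Segment 3: (0,6) -> (0,4)
Segment 4: (0,4) -> (-0,3)
Segment 5: (-0,3) -> (0,7)
Segment 6: (0,7) -> (6,7)

Answer: __________
__________
__________
__________
__________
*******___
*_________
**________
**________
*_________
__________
__________
__________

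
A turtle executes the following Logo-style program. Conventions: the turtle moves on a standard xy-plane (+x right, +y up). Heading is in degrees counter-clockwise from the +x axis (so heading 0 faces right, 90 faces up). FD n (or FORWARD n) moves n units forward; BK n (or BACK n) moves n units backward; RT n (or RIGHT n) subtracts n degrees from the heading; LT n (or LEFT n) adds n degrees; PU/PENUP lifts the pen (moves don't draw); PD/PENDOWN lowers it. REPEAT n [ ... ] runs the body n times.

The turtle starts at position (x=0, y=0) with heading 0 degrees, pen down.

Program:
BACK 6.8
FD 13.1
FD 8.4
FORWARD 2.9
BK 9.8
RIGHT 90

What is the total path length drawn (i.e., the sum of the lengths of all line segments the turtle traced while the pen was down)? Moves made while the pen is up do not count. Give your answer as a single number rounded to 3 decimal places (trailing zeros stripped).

Answer: 41

Derivation:
Executing turtle program step by step:
Start: pos=(0,0), heading=0, pen down
BK 6.8: (0,0) -> (-6.8,0) [heading=0, draw]
FD 13.1: (-6.8,0) -> (6.3,0) [heading=0, draw]
FD 8.4: (6.3,0) -> (14.7,0) [heading=0, draw]
FD 2.9: (14.7,0) -> (17.6,0) [heading=0, draw]
BK 9.8: (17.6,0) -> (7.8,0) [heading=0, draw]
RT 90: heading 0 -> 270
Final: pos=(7.8,0), heading=270, 5 segment(s) drawn

Segment lengths:
  seg 1: (0,0) -> (-6.8,0), length = 6.8
  seg 2: (-6.8,0) -> (6.3,0), length = 13.1
  seg 3: (6.3,0) -> (14.7,0), length = 8.4
  seg 4: (14.7,0) -> (17.6,0), length = 2.9
  seg 5: (17.6,0) -> (7.8,0), length = 9.8
Total = 41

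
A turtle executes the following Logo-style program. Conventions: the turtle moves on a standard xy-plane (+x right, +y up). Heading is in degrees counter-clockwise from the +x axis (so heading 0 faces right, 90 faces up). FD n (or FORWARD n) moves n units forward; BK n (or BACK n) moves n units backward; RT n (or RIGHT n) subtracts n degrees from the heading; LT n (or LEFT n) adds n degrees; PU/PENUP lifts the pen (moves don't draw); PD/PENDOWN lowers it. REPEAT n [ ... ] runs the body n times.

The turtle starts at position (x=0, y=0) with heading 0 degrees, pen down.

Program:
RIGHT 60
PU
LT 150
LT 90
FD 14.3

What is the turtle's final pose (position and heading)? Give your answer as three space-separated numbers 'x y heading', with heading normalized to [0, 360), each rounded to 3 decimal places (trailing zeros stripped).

Answer: -14.3 0 180

Derivation:
Executing turtle program step by step:
Start: pos=(0,0), heading=0, pen down
RT 60: heading 0 -> 300
PU: pen up
LT 150: heading 300 -> 90
LT 90: heading 90 -> 180
FD 14.3: (0,0) -> (-14.3,0) [heading=180, move]
Final: pos=(-14.3,0), heading=180, 0 segment(s) drawn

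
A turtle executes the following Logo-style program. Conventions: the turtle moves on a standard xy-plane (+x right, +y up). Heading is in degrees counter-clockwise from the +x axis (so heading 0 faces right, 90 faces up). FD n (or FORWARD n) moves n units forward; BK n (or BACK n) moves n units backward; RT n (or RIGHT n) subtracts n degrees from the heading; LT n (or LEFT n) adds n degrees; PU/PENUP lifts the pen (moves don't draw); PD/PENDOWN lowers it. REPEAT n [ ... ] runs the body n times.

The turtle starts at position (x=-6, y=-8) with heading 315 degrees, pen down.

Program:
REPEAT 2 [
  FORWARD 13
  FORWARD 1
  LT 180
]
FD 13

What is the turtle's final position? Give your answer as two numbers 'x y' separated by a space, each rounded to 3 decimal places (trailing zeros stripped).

Answer: 3.192 -17.192

Derivation:
Executing turtle program step by step:
Start: pos=(-6,-8), heading=315, pen down
REPEAT 2 [
  -- iteration 1/2 --
  FD 13: (-6,-8) -> (3.192,-17.192) [heading=315, draw]
  FD 1: (3.192,-17.192) -> (3.899,-17.899) [heading=315, draw]
  LT 180: heading 315 -> 135
  -- iteration 2/2 --
  FD 13: (3.899,-17.899) -> (-5.293,-8.707) [heading=135, draw]
  FD 1: (-5.293,-8.707) -> (-6,-8) [heading=135, draw]
  LT 180: heading 135 -> 315
]
FD 13: (-6,-8) -> (3.192,-17.192) [heading=315, draw]
Final: pos=(3.192,-17.192), heading=315, 5 segment(s) drawn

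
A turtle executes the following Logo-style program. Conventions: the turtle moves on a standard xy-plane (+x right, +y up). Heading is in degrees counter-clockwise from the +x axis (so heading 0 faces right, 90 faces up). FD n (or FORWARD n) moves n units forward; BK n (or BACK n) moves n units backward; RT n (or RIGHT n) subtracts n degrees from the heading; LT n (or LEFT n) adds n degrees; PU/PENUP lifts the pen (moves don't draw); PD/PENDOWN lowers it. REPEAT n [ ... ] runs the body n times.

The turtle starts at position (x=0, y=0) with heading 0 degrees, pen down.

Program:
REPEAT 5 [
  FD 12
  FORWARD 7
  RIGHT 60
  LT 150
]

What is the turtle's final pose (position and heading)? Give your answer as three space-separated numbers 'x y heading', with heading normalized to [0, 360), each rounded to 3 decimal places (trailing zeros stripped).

Answer: 19 0 90

Derivation:
Executing turtle program step by step:
Start: pos=(0,0), heading=0, pen down
REPEAT 5 [
  -- iteration 1/5 --
  FD 12: (0,0) -> (12,0) [heading=0, draw]
  FD 7: (12,0) -> (19,0) [heading=0, draw]
  RT 60: heading 0 -> 300
  LT 150: heading 300 -> 90
  -- iteration 2/5 --
  FD 12: (19,0) -> (19,12) [heading=90, draw]
  FD 7: (19,12) -> (19,19) [heading=90, draw]
  RT 60: heading 90 -> 30
  LT 150: heading 30 -> 180
  -- iteration 3/5 --
  FD 12: (19,19) -> (7,19) [heading=180, draw]
  FD 7: (7,19) -> (0,19) [heading=180, draw]
  RT 60: heading 180 -> 120
  LT 150: heading 120 -> 270
  -- iteration 4/5 --
  FD 12: (0,19) -> (0,7) [heading=270, draw]
  FD 7: (0,7) -> (0,0) [heading=270, draw]
  RT 60: heading 270 -> 210
  LT 150: heading 210 -> 0
  -- iteration 5/5 --
  FD 12: (0,0) -> (12,0) [heading=0, draw]
  FD 7: (12,0) -> (19,0) [heading=0, draw]
  RT 60: heading 0 -> 300
  LT 150: heading 300 -> 90
]
Final: pos=(19,0), heading=90, 10 segment(s) drawn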